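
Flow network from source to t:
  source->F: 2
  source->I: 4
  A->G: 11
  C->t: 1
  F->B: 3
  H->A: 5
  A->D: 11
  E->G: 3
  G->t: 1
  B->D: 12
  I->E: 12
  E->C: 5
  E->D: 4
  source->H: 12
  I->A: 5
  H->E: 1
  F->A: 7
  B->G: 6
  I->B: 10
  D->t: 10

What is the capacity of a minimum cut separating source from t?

Max flow = 12 (via 6 augmenting paths).
In the residual at optimum, the set reachable from source is {H, source}.
Cut edges: source->F (cap 2), source->I (cap 4), H->E (cap 1), H->A (cap 5). Sum = 12.

12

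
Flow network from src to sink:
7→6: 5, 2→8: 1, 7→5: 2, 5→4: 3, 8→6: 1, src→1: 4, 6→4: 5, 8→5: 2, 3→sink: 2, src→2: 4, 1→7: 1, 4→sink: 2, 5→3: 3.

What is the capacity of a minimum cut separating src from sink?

2

Max flow = 2 (via 2 augmenting paths).
In the residual at optimum, the set reachable from src is {1, 2, src}.
Cut edges: 2→8 (cap 1), 1→7 (cap 1). Sum = 2.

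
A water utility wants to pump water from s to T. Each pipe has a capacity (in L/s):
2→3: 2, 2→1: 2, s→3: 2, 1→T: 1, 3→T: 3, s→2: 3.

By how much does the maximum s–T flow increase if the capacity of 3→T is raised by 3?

Original max flow = 4.
After raising cap(3→T), augmenting paths through that edge carry 1 more unit.
New max flow = 5. Increase = 1.

1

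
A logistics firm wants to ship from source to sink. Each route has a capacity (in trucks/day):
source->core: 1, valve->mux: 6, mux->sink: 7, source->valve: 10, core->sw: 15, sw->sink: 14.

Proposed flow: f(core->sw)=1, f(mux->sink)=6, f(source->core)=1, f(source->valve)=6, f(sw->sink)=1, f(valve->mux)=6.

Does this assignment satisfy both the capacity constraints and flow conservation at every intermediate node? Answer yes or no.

Yes

Every edge has 0 ≤ f(e) ≤ cap(e).
At each intermediate node, inflow equals outflow.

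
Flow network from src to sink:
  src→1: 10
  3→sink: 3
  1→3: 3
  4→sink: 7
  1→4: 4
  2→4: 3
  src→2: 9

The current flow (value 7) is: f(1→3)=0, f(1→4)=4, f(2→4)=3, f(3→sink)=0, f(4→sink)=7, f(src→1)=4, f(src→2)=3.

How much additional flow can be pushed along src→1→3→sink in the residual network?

3

Residual capacities along the path: src→1: 6, 1→3: 3, 3→sink: 3.
Minimum is 3.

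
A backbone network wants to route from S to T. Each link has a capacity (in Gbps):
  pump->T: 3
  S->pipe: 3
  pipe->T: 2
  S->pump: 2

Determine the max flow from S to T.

4

Augment S->pump->T: bottleneck 2. Total 2.
Augment S->pipe->T: bottleneck 2. Total 4.
No augmenting path remains in the residual graph.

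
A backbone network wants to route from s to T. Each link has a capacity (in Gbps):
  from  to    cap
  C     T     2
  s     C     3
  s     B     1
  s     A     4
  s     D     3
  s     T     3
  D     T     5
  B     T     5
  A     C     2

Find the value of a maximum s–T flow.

Augment s->T: bottleneck 3. Total 3.
Augment s->C->T: bottleneck 2. Total 5.
Augment s->B->T: bottleneck 1. Total 6.
Augment s->D->T: bottleneck 3. Total 9.
No augmenting path remains in the residual graph.

9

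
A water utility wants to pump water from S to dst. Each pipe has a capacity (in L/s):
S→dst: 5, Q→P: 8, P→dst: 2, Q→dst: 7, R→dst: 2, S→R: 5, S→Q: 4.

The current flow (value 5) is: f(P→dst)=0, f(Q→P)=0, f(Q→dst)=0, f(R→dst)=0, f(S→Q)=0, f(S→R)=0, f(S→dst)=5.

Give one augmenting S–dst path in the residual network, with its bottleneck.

S→Q→dst, bottleneck 4

Residual along S→Q→dst: S→Q: 4, Q→dst: 7.
Bottleneck = min = 4.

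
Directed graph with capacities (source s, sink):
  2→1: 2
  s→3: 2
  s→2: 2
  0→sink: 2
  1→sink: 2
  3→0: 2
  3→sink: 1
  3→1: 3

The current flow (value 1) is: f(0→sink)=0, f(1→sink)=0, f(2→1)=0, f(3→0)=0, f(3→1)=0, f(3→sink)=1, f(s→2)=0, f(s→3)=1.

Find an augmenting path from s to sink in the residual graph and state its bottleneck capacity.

s→2→1→sink, bottleneck 2

Residual along s→2→1→sink: s→2: 2, 2→1: 2, 1→sink: 2.
Bottleneck = min = 2.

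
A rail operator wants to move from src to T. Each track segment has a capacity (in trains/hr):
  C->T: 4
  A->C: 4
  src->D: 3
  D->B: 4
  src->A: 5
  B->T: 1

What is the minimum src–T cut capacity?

5

Max flow = 5 (via 2 augmenting paths).
In the residual at optimum, the set reachable from src is {A, B, D, src}.
Cut edges: A->C (cap 4), B->T (cap 1). Sum = 5.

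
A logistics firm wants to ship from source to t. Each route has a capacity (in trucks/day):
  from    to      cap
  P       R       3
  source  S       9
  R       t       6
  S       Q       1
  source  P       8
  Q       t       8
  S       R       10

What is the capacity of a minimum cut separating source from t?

Max flow = 7 (via 3 augmenting paths).
In the residual at optimum, the set reachable from source is {P, R, S, source}.
Cut edges: S->Q (cap 1), R->t (cap 6). Sum = 7.

7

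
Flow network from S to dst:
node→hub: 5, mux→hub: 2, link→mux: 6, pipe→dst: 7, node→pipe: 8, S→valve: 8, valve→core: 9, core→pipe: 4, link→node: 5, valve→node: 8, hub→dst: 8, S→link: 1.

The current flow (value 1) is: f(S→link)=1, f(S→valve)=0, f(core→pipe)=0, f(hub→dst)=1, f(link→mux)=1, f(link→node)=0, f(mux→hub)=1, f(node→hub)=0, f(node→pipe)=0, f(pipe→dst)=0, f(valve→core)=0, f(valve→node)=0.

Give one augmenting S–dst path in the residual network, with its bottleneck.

S→valve→node→hub→dst, bottleneck 5

Residual along S→valve→node→hub→dst: S→valve: 8, valve→node: 8, node→hub: 5, hub→dst: 7.
Bottleneck = min = 5.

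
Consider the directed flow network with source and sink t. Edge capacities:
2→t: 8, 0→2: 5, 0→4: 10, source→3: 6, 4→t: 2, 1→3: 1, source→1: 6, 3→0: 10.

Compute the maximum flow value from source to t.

7

Augment source→3→0→4→t: bottleneck 2. Total 2.
Augment source→3→0→2→t: bottleneck 4. Total 6.
Augment source→1→3→0→2→t: bottleneck 1. Total 7.
No augmenting path remains in the residual graph.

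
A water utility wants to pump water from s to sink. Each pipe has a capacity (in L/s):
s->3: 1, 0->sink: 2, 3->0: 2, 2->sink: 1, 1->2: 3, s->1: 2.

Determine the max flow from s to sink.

Augment s->3->0->sink: bottleneck 1. Total 1.
Augment s->1->2->sink: bottleneck 1. Total 2.
No augmenting path remains in the residual graph.

2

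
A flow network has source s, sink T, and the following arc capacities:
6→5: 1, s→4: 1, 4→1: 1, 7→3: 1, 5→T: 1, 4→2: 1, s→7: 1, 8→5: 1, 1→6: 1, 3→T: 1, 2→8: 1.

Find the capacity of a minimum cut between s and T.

Max flow = 2 (via 2 augmenting paths).
In the residual at optimum, the set reachable from s is {s}.
Cut edges: s→4 (cap 1), s→7 (cap 1). Sum = 2.

2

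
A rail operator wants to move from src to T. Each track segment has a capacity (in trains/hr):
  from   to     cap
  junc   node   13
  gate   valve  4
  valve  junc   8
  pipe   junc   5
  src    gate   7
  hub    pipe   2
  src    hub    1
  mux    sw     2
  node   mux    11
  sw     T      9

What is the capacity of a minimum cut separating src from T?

Max flow = 2 (via 2 augmenting paths).
In the residual at optimum, the set reachable from src is {gate, hub, junc, mux, node, pipe, src, valve}.
Cut edges: mux->sw (cap 2). Sum = 2.

2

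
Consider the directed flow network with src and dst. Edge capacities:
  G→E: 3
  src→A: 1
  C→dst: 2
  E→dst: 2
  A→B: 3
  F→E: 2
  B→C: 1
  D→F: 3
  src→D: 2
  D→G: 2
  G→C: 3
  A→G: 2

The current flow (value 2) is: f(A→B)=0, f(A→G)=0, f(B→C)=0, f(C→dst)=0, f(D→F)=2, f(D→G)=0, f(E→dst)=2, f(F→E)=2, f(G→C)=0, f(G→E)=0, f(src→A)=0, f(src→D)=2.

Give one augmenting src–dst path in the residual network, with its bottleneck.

Residual along src→A→G→C→dst: src→A: 1, A→G: 2, G→C: 3, C→dst: 2.
Bottleneck = min = 1.

src→A→G→C→dst, bottleneck 1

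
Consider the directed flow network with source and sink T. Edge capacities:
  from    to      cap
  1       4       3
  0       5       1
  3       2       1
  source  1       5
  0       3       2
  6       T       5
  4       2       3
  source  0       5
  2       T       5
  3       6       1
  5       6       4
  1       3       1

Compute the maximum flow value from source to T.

Augment source→0→5→6→T: bottleneck 1. Total 1.
Augment source→0→3→6→T: bottleneck 1. Total 2.
Augment source→0→3→2→T: bottleneck 1. Total 3.
Augment source→1→4→2→T: bottleneck 3. Total 6.
No augmenting path remains in the residual graph.

6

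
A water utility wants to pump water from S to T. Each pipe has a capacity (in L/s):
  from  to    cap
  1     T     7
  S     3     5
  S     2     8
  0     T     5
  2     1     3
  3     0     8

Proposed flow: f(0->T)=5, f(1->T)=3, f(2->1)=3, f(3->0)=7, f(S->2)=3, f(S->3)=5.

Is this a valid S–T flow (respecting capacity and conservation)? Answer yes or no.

Conservation fails at 3: inflow 5 ≠ outflow 7.

No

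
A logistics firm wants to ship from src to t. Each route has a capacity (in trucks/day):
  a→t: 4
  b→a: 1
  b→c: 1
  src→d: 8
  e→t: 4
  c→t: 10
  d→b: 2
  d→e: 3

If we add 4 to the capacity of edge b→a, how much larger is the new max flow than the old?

Original max flow = 5.
Edge b→a does not cross the min cut (source side {d, src}), so extra capacity there cannot help.
New max flow = 5. Increase = 0.

0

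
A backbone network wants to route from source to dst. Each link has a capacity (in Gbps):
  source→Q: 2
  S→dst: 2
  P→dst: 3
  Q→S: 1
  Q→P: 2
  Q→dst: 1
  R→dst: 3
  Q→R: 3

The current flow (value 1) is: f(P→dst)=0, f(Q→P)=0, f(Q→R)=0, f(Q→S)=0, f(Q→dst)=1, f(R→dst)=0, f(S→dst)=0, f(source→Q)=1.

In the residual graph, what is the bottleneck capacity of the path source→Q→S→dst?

Residual capacities along the path: source→Q: 1, Q→S: 1, S→dst: 2.
Minimum is 1.

1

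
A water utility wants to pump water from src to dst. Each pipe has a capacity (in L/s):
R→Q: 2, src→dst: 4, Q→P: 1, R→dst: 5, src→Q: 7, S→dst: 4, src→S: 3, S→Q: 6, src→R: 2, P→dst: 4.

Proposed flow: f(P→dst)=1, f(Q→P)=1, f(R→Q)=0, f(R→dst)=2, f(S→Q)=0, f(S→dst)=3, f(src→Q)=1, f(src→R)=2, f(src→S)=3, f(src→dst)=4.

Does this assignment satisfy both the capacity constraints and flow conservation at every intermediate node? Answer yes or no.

Yes

Every edge has 0 ≤ f(e) ≤ cap(e).
At each intermediate node, inflow equals outflow.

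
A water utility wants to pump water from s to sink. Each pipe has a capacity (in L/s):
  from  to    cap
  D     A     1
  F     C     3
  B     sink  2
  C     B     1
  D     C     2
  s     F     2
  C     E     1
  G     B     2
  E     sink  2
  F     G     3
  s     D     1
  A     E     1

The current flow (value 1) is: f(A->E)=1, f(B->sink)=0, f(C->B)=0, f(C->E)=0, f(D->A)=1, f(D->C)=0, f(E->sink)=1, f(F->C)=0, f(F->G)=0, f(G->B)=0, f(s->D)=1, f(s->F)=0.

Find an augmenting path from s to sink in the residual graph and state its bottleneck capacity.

s->F->C->E->sink, bottleneck 1

Residual along s->F->C->E->sink: s->F: 2, F->C: 3, C->E: 1, E->sink: 1.
Bottleneck = min = 1.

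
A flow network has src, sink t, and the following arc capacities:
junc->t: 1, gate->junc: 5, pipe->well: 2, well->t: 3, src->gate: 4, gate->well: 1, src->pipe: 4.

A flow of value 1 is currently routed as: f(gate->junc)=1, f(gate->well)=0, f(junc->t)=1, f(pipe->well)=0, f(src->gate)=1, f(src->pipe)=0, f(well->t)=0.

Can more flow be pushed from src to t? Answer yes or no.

Yes

Residual path src->gate->well->t has bottleneck 1 > 0.
Pushing 1 along it raises the flow to 2, so the given flow is not maximum.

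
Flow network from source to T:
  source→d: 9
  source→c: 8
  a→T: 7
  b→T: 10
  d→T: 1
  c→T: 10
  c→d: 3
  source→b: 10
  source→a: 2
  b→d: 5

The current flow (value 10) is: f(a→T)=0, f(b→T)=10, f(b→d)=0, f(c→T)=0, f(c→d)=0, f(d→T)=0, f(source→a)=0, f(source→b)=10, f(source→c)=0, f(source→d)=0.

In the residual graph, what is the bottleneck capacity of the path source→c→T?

8

Residual capacities along the path: source→c: 8, c→T: 10.
Minimum is 8.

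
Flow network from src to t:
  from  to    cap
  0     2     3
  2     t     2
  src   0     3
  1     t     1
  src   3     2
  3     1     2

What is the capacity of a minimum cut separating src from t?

3

Max flow = 3 (via 2 augmenting paths).
In the residual at optimum, the set reachable from src is {0, 1, 2, 3, src}.
Cut edges: 1→t (cap 1), 2→t (cap 2). Sum = 3.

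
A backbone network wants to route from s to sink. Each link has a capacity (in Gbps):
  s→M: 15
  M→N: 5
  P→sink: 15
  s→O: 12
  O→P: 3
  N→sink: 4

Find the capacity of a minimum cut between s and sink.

7

Max flow = 7 (via 2 augmenting paths).
In the residual at optimum, the set reachable from s is {M, N, O, s}.
Cut edges: O→P (cap 3), N→sink (cap 4). Sum = 7.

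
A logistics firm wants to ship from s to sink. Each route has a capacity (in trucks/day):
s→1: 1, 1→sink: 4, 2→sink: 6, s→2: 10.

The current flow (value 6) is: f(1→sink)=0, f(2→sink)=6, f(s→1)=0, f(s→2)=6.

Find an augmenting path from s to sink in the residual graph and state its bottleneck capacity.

Residual along s→1→sink: s→1: 1, 1→sink: 4.
Bottleneck = min = 1.

s→1→sink, bottleneck 1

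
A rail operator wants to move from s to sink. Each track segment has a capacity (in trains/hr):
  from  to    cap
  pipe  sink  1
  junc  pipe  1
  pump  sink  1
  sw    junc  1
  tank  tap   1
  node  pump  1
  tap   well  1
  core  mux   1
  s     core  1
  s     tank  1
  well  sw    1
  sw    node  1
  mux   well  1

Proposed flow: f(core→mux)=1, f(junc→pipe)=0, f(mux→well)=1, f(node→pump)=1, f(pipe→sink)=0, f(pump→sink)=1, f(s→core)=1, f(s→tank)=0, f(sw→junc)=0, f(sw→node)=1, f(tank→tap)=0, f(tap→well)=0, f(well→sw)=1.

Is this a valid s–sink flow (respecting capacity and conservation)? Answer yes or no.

Yes

Every edge has 0 ≤ f(e) ≤ cap(e).
At each intermediate node, inflow equals outflow.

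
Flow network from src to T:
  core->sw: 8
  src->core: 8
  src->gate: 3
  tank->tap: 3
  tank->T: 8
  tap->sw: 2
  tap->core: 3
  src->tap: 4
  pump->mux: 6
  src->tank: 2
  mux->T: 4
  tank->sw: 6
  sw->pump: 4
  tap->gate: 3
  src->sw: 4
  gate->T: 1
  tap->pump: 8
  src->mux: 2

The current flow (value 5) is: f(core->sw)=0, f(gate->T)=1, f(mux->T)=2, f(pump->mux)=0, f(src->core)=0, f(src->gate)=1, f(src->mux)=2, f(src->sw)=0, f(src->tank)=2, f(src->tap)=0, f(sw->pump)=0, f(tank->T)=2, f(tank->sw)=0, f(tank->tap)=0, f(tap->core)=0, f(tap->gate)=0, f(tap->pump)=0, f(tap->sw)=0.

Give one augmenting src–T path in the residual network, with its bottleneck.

src->tap->pump->mux->T, bottleneck 2

Residual along src->tap->pump->mux->T: src->tap: 4, tap->pump: 8, pump->mux: 6, mux->T: 2.
Bottleneck = min = 2.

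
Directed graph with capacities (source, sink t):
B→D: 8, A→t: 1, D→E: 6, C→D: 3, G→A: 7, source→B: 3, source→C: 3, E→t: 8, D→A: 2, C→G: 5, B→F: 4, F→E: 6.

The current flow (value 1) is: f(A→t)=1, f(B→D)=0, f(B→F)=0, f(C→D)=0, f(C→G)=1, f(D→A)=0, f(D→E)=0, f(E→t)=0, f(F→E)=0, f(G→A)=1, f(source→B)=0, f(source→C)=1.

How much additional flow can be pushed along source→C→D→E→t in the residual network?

2

Residual capacities along the path: source→C: 2, C→D: 3, D→E: 6, E→t: 8.
Minimum is 2.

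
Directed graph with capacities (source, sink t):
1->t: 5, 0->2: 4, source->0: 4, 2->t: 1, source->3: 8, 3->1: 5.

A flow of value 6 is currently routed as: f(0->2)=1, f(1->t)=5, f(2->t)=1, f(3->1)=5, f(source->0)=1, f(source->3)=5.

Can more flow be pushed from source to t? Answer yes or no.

No

Residual reachable from source: {0, 2, 3, source}; t is not reachable.
Saturated cut: 3->1, 2->t with total capacity 6 = current flow value. Flow is maximum.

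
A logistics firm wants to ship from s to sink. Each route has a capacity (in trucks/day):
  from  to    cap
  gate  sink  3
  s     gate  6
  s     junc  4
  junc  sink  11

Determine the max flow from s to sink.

7

Augment s->gate->sink: bottleneck 3. Total 3.
Augment s->junc->sink: bottleneck 4. Total 7.
No augmenting path remains in the residual graph.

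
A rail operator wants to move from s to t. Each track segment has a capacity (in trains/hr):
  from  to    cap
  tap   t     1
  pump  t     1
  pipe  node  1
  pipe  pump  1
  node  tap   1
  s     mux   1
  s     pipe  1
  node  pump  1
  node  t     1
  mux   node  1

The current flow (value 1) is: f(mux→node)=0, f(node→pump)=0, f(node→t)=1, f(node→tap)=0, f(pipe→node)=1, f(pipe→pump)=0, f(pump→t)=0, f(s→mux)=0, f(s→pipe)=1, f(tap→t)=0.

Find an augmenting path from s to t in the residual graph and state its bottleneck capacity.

s→mux→node→tap→t, bottleneck 1

Residual along s→mux→node→tap→t: s→mux: 1, mux→node: 1, node→tap: 1, tap→t: 1.
Bottleneck = min = 1.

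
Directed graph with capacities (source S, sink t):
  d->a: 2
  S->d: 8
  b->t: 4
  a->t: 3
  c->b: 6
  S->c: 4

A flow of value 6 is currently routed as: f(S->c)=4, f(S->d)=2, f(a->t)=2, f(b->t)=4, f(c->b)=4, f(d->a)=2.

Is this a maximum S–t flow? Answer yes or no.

Yes

Residual reachable from S: {S, d}; t is not reachable.
Saturated cut: d->a, S->c with total capacity 6 = current flow value. Flow is maximum.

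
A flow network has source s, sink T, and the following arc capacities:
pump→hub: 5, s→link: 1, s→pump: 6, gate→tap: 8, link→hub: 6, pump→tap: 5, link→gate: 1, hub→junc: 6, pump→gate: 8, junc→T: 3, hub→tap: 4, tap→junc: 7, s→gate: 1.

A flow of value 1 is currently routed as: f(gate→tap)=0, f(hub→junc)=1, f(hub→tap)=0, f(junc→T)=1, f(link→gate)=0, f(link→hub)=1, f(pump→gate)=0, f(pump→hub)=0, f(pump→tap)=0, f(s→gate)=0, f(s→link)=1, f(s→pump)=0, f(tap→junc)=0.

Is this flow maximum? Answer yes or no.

Residual path s→pump→hub→junc→T has bottleneck 2 > 0.
Pushing 2 along it raises the flow to 3, so the given flow is not maximum.

No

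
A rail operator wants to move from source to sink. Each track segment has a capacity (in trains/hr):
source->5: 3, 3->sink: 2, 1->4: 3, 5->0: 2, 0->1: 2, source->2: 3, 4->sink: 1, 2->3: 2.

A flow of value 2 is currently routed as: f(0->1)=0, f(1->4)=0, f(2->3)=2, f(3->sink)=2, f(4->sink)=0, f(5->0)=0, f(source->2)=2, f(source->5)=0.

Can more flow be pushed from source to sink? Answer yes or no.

Yes

Residual path source->5->0->1->4->sink has bottleneck 1 > 0.
Pushing 1 along it raises the flow to 3, so the given flow is not maximum.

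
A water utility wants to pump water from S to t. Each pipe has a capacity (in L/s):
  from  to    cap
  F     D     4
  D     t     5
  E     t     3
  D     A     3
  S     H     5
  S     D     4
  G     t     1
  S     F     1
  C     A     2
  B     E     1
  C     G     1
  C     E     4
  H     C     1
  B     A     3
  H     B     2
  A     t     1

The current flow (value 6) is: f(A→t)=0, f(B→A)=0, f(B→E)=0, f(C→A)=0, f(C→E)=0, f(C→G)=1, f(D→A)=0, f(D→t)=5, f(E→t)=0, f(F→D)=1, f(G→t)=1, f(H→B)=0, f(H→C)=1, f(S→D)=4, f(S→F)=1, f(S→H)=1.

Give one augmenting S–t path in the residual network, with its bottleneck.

S→H→B→A→t, bottleneck 1

Residual along S→H→B→A→t: S→H: 4, H→B: 2, B→A: 3, A→t: 1.
Bottleneck = min = 1.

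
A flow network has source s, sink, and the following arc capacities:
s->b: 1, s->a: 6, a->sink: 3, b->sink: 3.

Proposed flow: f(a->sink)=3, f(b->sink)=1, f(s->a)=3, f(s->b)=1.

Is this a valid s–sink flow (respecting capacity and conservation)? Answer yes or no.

Yes

Every edge has 0 ≤ f(e) ≤ cap(e).
At each intermediate node, inflow equals outflow.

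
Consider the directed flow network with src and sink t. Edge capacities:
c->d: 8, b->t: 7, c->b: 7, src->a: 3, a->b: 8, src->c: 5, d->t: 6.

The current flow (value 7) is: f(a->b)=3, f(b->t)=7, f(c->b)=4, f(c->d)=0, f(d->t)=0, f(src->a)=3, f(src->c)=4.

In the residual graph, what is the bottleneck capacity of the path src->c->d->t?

Residual capacities along the path: src->c: 1, c->d: 8, d->t: 6.
Minimum is 1.

1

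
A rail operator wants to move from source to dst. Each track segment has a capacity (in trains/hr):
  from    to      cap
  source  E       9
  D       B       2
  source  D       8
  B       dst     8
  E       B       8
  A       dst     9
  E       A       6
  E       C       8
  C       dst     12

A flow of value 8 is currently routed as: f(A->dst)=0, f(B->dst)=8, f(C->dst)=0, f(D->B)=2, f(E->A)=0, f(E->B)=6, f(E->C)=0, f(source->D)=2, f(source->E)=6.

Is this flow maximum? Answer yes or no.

No

Residual path source->E->C->dst has bottleneck 3 > 0.
Pushing 3 along it raises the flow to 11, so the given flow is not maximum.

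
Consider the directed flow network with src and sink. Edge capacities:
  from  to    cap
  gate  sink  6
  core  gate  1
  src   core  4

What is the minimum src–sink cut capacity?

1

Max flow = 1 (via 1 augmenting path).
In the residual at optimum, the set reachable from src is {core, src}.
Cut edges: core→gate (cap 1). Sum = 1.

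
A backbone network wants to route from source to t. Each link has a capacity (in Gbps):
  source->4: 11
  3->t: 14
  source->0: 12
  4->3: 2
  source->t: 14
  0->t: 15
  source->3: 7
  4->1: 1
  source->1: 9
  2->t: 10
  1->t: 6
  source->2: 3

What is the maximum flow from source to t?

44

Augment source->t: bottleneck 14. Total 14.
Augment source->2->t: bottleneck 3. Total 17.
Augment source->0->t: bottleneck 12. Total 29.
Augment source->1->t: bottleneck 6. Total 35.
Augment source->3->t: bottleneck 7. Total 42.
Augment source->4->3->t: bottleneck 2. Total 44.
No augmenting path remains in the residual graph.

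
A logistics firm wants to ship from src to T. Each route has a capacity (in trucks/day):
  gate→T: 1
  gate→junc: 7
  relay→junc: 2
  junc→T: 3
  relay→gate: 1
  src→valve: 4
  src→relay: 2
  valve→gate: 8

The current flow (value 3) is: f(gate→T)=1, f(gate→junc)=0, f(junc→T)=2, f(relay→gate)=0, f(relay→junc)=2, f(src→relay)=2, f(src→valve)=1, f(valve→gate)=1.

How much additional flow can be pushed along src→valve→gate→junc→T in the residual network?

1

Residual capacities along the path: src→valve: 3, valve→gate: 7, gate→junc: 7, junc→T: 1.
Minimum is 1.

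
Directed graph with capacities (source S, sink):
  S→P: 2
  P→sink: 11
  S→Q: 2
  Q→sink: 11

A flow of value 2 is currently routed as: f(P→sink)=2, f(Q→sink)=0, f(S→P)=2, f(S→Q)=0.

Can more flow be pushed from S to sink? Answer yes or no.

Residual path S→Q→sink has bottleneck 2 > 0.
Pushing 2 along it raises the flow to 4, so the given flow is not maximum.

Yes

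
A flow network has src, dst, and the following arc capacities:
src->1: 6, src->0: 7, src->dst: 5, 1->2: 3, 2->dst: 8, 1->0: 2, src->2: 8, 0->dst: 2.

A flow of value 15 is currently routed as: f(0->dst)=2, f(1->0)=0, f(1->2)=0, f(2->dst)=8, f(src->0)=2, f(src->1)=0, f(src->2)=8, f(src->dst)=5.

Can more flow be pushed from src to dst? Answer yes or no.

No

Residual reachable from src: {0, 1, 2, src}; dst is not reachable.
Saturated cut: src->dst, 2->dst, 0->dst with total capacity 15 = current flow value. Flow is maximum.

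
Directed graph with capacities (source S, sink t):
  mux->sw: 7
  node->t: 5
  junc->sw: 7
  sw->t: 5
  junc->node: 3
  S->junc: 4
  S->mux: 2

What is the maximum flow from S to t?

Augment S->mux->sw->t: bottleneck 2. Total 2.
Augment S->junc->sw->t: bottleneck 3. Total 5.
Augment S->junc->node->t: bottleneck 1. Total 6.
No augmenting path remains in the residual graph.

6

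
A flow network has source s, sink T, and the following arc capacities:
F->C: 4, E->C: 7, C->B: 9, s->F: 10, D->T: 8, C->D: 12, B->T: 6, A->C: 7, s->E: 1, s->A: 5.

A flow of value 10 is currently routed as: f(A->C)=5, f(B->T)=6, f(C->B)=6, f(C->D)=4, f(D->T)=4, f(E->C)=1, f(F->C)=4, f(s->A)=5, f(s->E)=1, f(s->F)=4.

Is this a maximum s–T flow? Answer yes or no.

Residual reachable from s: {F, s}; T is not reachable.
Saturated cut: s->A, s->E, F->C with total capacity 10 = current flow value. Flow is maximum.

Yes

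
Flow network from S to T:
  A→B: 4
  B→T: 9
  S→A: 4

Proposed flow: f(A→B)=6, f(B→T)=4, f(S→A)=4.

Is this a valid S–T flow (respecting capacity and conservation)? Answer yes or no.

No

Capacity violated on A→B: flow 6 > capacity 4.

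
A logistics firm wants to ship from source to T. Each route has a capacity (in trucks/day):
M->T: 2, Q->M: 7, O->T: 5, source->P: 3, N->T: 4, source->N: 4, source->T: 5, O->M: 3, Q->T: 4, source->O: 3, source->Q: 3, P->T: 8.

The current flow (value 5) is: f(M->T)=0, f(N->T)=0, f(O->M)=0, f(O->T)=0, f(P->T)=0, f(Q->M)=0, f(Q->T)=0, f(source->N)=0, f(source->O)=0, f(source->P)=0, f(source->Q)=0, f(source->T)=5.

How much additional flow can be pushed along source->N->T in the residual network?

4

Residual capacities along the path: source->N: 4, N->T: 4.
Minimum is 4.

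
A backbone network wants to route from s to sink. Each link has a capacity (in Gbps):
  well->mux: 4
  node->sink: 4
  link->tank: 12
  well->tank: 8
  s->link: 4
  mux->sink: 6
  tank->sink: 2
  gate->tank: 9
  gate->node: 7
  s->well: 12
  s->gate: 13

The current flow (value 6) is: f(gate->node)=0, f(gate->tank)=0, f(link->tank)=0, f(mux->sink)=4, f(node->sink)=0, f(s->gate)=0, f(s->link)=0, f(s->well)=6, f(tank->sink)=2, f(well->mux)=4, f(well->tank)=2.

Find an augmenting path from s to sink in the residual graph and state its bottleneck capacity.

Residual along s->gate->node->sink: s->gate: 13, gate->node: 7, node->sink: 4.
Bottleneck = min = 4.

s->gate->node->sink, bottleneck 4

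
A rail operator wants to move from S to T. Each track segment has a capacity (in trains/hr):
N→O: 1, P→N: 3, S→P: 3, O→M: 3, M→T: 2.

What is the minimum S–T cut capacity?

Max flow = 1 (via 1 augmenting path).
In the residual at optimum, the set reachable from S is {N, P, S}.
Cut edges: N→O (cap 1). Sum = 1.

1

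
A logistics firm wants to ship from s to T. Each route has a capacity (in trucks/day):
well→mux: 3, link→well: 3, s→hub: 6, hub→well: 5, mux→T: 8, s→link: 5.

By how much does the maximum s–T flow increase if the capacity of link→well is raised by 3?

0

Original max flow = 3.
Edge link→well does not cross the min cut (source side {hub, link, s, well}), so extra capacity there cannot help.
New max flow = 3. Increase = 0.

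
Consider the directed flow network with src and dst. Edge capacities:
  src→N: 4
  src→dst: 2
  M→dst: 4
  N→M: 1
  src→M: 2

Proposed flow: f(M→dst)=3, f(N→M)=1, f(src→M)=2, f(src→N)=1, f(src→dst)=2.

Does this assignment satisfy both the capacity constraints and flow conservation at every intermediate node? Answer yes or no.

Every edge has 0 ≤ f(e) ≤ cap(e).
At each intermediate node, inflow equals outflow.

Yes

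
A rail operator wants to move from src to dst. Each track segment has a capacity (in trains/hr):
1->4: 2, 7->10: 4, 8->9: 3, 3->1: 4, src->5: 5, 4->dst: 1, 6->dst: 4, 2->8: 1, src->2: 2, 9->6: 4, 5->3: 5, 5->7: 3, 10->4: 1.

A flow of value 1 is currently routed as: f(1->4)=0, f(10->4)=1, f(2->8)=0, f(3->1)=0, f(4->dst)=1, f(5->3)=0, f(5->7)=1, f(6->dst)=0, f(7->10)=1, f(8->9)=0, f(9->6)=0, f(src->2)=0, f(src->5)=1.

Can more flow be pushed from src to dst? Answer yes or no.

Residual path src->2->8->9->6->dst has bottleneck 1 > 0.
Pushing 1 along it raises the flow to 2, so the given flow is not maximum.

Yes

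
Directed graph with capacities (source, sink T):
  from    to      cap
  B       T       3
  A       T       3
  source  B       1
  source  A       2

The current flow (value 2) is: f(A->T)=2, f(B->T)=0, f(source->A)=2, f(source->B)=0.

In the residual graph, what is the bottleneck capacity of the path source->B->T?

Residual capacities along the path: source->B: 1, B->T: 3.
Minimum is 1.

1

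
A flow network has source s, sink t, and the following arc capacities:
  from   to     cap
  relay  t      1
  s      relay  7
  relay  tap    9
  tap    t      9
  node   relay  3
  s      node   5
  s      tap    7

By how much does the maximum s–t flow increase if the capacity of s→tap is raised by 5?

0

Original max flow = 10.
Edge s→tap does not cross the min cut (source side {node, relay, s, tap}), so extra capacity there cannot help.
New max flow = 10. Increase = 0.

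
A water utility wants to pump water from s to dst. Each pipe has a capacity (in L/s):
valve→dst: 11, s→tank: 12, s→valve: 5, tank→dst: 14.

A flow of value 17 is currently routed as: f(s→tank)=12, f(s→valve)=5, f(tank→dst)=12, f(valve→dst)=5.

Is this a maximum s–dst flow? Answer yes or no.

Yes

Residual reachable from s: {s}; dst is not reachable.
Saturated cut: s→valve, s→tank with total capacity 17 = current flow value. Flow is maximum.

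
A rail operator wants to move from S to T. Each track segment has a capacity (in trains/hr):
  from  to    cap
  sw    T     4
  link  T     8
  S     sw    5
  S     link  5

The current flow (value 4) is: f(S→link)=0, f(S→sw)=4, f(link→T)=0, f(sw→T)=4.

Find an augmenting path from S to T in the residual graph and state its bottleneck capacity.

Residual along S→link→T: S→link: 5, link→T: 8.
Bottleneck = min = 5.

S→link→T, bottleneck 5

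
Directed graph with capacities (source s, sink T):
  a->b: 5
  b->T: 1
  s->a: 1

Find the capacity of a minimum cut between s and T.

1

Max flow = 1 (via 1 augmenting path).
In the residual at optimum, the set reachable from s is {s}.
Cut edges: s->a (cap 1). Sum = 1.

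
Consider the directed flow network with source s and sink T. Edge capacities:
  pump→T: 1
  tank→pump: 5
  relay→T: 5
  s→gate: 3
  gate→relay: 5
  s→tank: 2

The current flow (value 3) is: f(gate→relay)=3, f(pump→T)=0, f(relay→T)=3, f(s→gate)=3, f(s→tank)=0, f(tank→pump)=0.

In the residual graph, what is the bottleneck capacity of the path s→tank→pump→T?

Residual capacities along the path: s→tank: 2, tank→pump: 5, pump→T: 1.
Minimum is 1.

1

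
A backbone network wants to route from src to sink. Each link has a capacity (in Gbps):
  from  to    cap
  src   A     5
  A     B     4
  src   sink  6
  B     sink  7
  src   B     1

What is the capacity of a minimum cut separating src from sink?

11

Max flow = 11 (via 3 augmenting paths).
In the residual at optimum, the set reachable from src is {A, src}.
Cut edges: src->B (cap 1), src->sink (cap 6), A->B (cap 4). Sum = 11.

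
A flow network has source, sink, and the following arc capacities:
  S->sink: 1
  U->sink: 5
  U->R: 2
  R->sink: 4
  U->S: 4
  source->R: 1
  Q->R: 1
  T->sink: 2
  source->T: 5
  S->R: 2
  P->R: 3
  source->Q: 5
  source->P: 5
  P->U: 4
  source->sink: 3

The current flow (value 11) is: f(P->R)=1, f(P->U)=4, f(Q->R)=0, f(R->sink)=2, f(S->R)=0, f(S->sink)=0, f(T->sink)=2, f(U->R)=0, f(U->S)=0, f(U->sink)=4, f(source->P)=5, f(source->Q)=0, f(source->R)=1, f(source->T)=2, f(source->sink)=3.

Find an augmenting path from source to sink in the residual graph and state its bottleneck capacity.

source->Q->R->sink, bottleneck 1

Residual along source->Q->R->sink: source->Q: 5, Q->R: 1, R->sink: 2.
Bottleneck = min = 1.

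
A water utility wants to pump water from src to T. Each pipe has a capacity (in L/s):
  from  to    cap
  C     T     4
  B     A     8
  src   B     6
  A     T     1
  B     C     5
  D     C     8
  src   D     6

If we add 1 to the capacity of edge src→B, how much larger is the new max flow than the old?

Original max flow = 5.
Edge src→B does not cross the min cut (source side {A, B, C, D, src}), so extra capacity there cannot help.
New max flow = 5. Increase = 0.

0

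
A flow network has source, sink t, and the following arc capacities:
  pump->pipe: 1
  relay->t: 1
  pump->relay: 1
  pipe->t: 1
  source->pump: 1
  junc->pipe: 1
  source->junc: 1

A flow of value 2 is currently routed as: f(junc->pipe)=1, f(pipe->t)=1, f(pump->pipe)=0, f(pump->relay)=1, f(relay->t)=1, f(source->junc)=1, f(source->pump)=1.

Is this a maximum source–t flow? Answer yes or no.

Residual reachable from source: {source}; t is not reachable.
Saturated cut: source->pump, source->junc with total capacity 2 = current flow value. Flow is maximum.

Yes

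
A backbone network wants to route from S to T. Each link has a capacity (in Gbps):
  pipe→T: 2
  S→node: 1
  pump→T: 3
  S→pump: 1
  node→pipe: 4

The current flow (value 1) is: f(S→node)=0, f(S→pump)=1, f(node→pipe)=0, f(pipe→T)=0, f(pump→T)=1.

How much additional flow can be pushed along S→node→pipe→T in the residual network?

1

Residual capacities along the path: S→node: 1, node→pipe: 4, pipe→T: 2.
Minimum is 1.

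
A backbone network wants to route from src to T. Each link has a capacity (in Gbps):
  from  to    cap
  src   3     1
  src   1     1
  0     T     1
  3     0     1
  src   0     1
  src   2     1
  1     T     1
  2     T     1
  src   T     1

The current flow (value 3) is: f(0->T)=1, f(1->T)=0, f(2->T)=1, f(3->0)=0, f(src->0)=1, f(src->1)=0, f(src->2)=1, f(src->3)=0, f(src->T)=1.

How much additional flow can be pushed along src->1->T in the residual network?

1

Residual capacities along the path: src->1: 1, 1->T: 1.
Minimum is 1.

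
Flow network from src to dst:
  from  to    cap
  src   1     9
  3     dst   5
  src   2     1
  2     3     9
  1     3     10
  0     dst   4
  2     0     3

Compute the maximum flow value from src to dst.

Augment src→2→0→dst: bottleneck 1. Total 1.
Augment src→1→3→dst: bottleneck 5. Total 6.
No augmenting path remains in the residual graph.

6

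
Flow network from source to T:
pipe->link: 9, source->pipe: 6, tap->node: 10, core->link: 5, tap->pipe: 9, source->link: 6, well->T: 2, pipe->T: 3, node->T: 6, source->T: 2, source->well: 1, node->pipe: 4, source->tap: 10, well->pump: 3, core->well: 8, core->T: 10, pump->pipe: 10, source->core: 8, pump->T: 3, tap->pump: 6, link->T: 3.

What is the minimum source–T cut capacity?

26

Max flow = 26 (via 7 augmenting paths).
In the residual at optimum, the set reachable from source is {link, node, pipe, pump, source, tap}.
Cut edges: source->core (cap 8), source->well (cap 1), source->T (cap 2), node->T (cap 6), pump->T (cap 3), pipe->T (cap 3), link->T (cap 3). Sum = 26.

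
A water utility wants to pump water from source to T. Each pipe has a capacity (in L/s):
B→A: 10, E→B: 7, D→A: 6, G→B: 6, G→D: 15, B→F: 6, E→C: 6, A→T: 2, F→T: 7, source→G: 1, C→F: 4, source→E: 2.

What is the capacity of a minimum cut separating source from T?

Max flow = 3 (via 3 augmenting paths).
In the residual at optimum, the set reachable from source is {source}.
Cut edges: source→G (cap 1), source→E (cap 2). Sum = 3.

3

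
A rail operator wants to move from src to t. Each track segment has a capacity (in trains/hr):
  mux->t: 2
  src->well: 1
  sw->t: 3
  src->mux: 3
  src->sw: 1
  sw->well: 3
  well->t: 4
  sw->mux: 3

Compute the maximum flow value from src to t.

Augment src->sw->t: bottleneck 1. Total 1.
Augment src->mux->t: bottleneck 2. Total 3.
Augment src->well->t: bottleneck 1. Total 4.
No augmenting path remains in the residual graph.

4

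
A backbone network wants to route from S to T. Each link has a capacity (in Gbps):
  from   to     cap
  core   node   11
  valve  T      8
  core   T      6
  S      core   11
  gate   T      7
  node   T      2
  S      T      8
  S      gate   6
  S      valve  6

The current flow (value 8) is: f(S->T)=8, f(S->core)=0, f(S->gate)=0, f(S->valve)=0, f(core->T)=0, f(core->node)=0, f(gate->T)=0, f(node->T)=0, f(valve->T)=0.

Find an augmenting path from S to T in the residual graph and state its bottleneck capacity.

S->valve->T, bottleneck 6

Residual along S->valve->T: S->valve: 6, valve->T: 8.
Bottleneck = min = 6.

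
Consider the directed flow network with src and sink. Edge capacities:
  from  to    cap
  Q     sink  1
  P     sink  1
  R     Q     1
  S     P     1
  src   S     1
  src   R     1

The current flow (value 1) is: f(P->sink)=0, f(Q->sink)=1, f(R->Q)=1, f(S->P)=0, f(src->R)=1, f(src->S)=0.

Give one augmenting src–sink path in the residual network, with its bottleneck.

src->S->P->sink, bottleneck 1

Residual along src->S->P->sink: src->S: 1, S->P: 1, P->sink: 1.
Bottleneck = min = 1.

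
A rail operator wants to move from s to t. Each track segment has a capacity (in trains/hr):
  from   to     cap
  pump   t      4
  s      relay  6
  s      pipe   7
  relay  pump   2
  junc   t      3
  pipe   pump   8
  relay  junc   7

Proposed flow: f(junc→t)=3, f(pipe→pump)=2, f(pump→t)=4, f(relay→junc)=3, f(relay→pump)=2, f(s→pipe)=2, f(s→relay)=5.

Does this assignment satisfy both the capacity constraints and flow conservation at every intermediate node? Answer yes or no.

Yes

Every edge has 0 ≤ f(e) ≤ cap(e).
At each intermediate node, inflow equals outflow.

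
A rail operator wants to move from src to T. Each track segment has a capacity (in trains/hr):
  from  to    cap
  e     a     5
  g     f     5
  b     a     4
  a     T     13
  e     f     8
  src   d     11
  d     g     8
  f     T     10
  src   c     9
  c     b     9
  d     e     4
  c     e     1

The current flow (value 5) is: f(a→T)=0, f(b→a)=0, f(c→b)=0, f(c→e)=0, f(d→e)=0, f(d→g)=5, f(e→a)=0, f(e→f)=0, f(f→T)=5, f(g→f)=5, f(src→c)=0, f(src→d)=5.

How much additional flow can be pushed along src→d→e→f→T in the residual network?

Residual capacities along the path: src→d: 6, d→e: 4, e→f: 8, f→T: 5.
Minimum is 4.

4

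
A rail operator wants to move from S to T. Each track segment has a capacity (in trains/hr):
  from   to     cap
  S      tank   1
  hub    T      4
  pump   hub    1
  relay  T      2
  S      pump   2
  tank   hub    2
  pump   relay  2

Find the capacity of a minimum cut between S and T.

Max flow = 3 (via 2 augmenting paths).
In the residual at optimum, the set reachable from S is {S}.
Cut edges: S→pump (cap 2), S→tank (cap 1). Sum = 3.

3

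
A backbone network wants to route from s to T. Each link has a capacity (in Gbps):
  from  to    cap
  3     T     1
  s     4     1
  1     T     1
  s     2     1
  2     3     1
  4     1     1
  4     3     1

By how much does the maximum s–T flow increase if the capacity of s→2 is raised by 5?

0

Original max flow = 2.
Even with extra capacity on s→2, another cut of capacity 2 remains binding.
New max flow = 2. Increase = 0.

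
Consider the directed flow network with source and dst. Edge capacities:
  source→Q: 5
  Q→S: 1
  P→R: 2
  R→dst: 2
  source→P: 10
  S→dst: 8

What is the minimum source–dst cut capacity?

Max flow = 3 (via 2 augmenting paths).
In the residual at optimum, the set reachable from source is {P, Q, source}.
Cut edges: P→R (cap 2), Q→S (cap 1). Sum = 3.

3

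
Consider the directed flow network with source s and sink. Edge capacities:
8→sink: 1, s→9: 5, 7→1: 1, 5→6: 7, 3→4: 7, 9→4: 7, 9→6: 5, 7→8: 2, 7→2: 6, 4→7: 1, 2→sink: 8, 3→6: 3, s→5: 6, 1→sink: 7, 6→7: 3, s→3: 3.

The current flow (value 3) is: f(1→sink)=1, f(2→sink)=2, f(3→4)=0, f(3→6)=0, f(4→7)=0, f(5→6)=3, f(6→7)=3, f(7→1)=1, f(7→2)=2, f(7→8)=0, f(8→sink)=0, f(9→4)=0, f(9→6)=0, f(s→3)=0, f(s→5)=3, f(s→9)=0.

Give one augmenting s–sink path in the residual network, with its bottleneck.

Residual along s→3→4→7→2→sink: s→3: 3, 3→4: 7, 4→7: 1, 7→2: 4, 2→sink: 6.
Bottleneck = min = 1.

s→3→4→7→2→sink, bottleneck 1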